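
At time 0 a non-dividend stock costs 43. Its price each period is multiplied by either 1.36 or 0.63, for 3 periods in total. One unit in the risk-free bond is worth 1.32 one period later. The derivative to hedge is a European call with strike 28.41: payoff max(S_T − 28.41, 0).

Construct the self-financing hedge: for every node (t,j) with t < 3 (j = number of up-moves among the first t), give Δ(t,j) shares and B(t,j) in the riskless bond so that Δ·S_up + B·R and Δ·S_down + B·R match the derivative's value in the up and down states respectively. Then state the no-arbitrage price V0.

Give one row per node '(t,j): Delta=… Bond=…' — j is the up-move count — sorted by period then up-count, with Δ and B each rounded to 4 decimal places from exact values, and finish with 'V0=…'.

Under the risk-neutral measure, an up-move has probability p* = (R−d)/(u−d) = 0.9452 and values discount at R = 1.32.
Payoff layer (t=3): V(3,0)=0.0000, V(3,1)=0.0000, V(3,2)=21.6957, V(3,3)=79.7546
Node (2,0) S=17.0667: V=(p*·0.0000+(1−p*)·0.0000)/1.32=0.0000; Δ=(0.0000−0.0000)/(23.2107−10.7520)=0.0000; B=V−Δ·S=0.0000
Node (2,1) S=36.8424: V=(p*·21.6957+(1−p*)·0.0000)/1.32=15.5355; Δ=(21.6957−0.0000)/(50.1057−23.2107)=0.8067; B=V−Δ·S=-14.1846
Node (2,2) S=79.5328: V=(p*·79.7546+(1−p*)·21.6957)/1.32=58.0101; Δ=(79.7546−21.6957)/(108.1646−50.1057)=1.0000; B=V−Δ·S=-21.5227
Node (1,0) S=27.0900: V=(p*·15.5355+(1−p*)·0.0000)/1.32=11.1244; Δ=(15.5355−0.0000)/(36.8424−17.0667)=0.7856; B=V−Δ·S=-10.1571
Node (1,1) S=58.4800: V=(p*·58.0101+(1−p*)·15.5355)/1.32=42.1839; Δ=(58.0101−15.5355)/(79.5328−36.8424)=0.9949; B=V−Δ·S=-16.0005
Node (0,0) S=43.0000: V=(p*·42.1839+(1−p*)·11.1244)/1.32=30.6682; Δ=(42.1839−11.1244)/(58.4800−27.0900)=0.9895; B=V−Δ·S=-11.8790
Each (Δ,B) replicates both successor values, so the strategy is self-financing and V0 is arbitrage-free.

(0,0): Delta=0.9895 Bond=-11.8790
(1,0): Delta=0.7856 Bond=-10.1571
(1,1): Delta=0.9949 Bond=-16.0005
(2,0): Delta=0.0000 Bond=0.0000
(2,1): Delta=0.8067 Bond=-14.1846
(2,2): Delta=1.0000 Bond=-21.5227
V0=30.6682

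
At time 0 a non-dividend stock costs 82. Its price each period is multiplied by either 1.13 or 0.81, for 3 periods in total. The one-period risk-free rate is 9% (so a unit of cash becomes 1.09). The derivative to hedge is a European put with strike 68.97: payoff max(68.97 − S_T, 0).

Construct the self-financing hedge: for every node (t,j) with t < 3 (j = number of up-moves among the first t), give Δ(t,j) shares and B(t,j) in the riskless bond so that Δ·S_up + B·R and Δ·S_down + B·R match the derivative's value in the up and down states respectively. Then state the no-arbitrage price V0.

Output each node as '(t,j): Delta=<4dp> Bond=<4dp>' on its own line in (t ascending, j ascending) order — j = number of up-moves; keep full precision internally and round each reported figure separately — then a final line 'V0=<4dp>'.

(0,0): Delta=-0.0660 Bond=5.7088
(1,0): Delta=-0.4017 Bond=28.5187
(1,1): Delta=-0.0316 Bond=3.0375
(2,0): Delta=-1.0000 Bond=63.2752
(2,1): Delta=-0.3404 Bond=26.4869
(2,2): Delta=0.0000 Bond=0.0000
V0=0.2972

Risk-neutral probability p* = (R−d)/(u−d) = (1.09−0.81)/(1.13−0.81) = 0.8750.
Payoff layer (t=3): V(3,0)=25.3918, V(3,1)=8.1758, V(3,2)=0.0000, V(3,3)=0.0000
  t=2,j=0: stock 53.8002 → up 60.7942 (V=8.1758), down 43.5782 (V=25.3918). Price 9.4750; hedge Δ=-1.0000, bond B=63.2752.
  t=2,j=1: stock 75.0546 → up 84.8117 (V=0.0000), down 60.7942 (V=8.1758). Price 0.9376; hedge Δ=-0.3404, bond B=26.4869.
  t=2,j=2: stock 104.7058 → up 118.3176 (V=0.0000), down 84.8117 (V=0.0000). Price 0.0000; hedge Δ=0.0000, bond B=0.0000.
  t=1,j=0: stock 66.4200 → up 75.0546 (V=0.9376), down 53.8002 (V=9.4750). Price 1.8392; hedge Δ=-0.4017, bond B=28.5187.
  t=1,j=1: stock 92.6600 → up 104.7058 (V=0.0000), down 75.0546 (V=0.9376). Price 0.1075; hedge Δ=-0.0316, bond B=3.0375.
  t=0,j=0: stock 82.0000 → up 92.6600 (V=0.1075), down 66.4200 (V=1.8392). Price 0.2972; hedge Δ=-0.0660, bond B=5.7088.
Each (Δ,B) replicates both successor values, so the strategy is self-financing and V0 is arbitrage-free.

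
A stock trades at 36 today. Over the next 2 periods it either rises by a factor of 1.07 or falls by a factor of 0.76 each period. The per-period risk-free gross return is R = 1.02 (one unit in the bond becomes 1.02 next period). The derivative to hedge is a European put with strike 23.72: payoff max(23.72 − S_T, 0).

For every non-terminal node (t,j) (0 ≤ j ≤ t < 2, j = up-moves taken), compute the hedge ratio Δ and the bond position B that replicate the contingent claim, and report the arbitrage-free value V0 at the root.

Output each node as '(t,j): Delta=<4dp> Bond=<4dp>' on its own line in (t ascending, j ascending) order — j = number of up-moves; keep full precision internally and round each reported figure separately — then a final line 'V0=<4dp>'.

Since d<R<u, set p* = (R−d)/(u−d) = 0.8387; price each node as the discounted p*-expectation of its children.
Payoff layer (t=2): V(2,0)=2.9264, V(2,1)=0.0000, V(2,2)=0.0000
  t=1,j=0: stock 27.3600 → up 29.2752 (V=0.0000), down 20.7936 (V=2.9264). Price 0.4627; hedge Δ=-0.3450, bond B=9.9027.
  t=1,j=1: stock 38.5200 → up 41.2164 (V=0.0000), down 29.2752 (V=0.0000). Price 0.0000; hedge Δ=0.0000, bond B=0.0000.
  t=0,j=0: stock 36.0000 → up 38.5200 (V=0.0000), down 27.3600 (V=0.4627). Price 0.0732; hedge Δ=-0.0415, bond B=1.5659.
Each (Δ,B) replicates both successor values, so the strategy is self-financing and V0 is arbitrage-free.

(0,0): Delta=-0.0415 Bond=1.5659
(1,0): Delta=-0.3450 Bond=9.9027
(1,1): Delta=0.0000 Bond=0.0000
V0=0.0732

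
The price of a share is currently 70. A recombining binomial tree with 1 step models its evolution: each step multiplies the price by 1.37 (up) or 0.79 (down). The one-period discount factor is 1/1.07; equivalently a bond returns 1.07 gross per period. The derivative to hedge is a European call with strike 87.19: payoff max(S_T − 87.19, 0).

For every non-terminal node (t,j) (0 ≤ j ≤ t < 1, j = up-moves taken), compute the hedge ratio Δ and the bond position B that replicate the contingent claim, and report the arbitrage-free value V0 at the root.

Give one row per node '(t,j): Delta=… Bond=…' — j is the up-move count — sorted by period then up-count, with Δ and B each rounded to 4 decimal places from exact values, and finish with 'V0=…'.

(0,0): Delta=0.2145 Bond=-11.0875
V0=3.9297

Since d<R<u, set p* = (R−d)/(u−d) = 0.4828; price each node as the discounted p*-expectation of its children.
Terminal payoffs: V(1,0)=0.0000, V(1,1)=8.7100
Node (0,0) S=70.0000: V=(p*·8.7100+(1−p*)·0.0000)/1.07=3.9297; Δ=(8.7100−0.0000)/(95.9000−55.3000)=0.2145; B=V−Δ·S=-11.0875
Root portfolio cost Δ·70+B reproduces V0=3.9297.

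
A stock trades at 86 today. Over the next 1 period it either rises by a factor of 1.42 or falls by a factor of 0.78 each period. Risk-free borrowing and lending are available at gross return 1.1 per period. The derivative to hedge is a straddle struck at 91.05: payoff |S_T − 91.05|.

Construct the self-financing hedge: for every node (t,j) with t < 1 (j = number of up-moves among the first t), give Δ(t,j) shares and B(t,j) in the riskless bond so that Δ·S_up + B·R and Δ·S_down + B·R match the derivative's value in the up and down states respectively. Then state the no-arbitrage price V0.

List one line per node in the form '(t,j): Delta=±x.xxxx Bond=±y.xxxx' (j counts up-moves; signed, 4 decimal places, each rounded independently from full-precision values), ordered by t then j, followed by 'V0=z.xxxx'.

(0,0): Delta=0.1290 Bond=13.9244
V0=25.0182

The replicating-portfolio and risk-neutral prices coincide; use p* = (1.1−0.78)/(1.42−0.78) = 0.5000 for the latter.
Terminal payoffs: V(1,0)=23.9700, V(1,1)=31.0700
Node (0,0) S=86.0000: V=(p*·31.0700+(1−p*)·23.9700)/1.1=25.0182; Δ=(31.0700−23.9700)/(122.1200−67.0800)=0.1290; B=V−Δ·S=13.9244
Root portfolio cost Δ·86+B reproduces V0=25.0182.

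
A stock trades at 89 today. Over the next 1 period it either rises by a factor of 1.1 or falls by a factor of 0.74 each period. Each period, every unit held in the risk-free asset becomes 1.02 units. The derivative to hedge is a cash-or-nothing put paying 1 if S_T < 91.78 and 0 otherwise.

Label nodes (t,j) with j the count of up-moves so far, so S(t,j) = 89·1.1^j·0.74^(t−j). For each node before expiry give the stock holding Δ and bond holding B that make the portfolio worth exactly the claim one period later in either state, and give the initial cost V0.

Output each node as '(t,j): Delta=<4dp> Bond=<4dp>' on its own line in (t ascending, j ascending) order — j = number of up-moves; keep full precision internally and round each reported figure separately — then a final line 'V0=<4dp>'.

(0,0): Delta=-0.0312 Bond=2.9956
V0=0.2179

Risk-neutral probability p* = (R−d)/(u−d) = (1.02−0.74)/(1.1−0.74) = 0.7778.
Terminal payoffs: V(1,0)=1.0000, V(1,1)=0.0000
(0,0): S=89.0000. Δ = (V_up−V_dn)/(S_up−S_dn) = (0.0000−1.0000)/(97.9000−65.8600) = -0.0312. V = [p*·0.0000 + (1−p*)·1.0000]/1.02 = 0.2179. B = V − Δ·S = 2.9956.
Check: Δ(0,0)·S0 + B(0,0) = 0.2179 = V0.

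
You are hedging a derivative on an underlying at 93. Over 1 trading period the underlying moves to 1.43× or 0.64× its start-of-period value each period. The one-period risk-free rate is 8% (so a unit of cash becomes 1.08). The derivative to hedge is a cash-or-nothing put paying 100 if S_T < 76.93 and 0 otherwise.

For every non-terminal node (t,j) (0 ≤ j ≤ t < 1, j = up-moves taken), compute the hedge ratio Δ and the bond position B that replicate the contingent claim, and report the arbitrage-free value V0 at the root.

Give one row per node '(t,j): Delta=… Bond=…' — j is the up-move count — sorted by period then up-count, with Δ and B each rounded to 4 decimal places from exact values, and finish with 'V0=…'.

(0,0): Delta=-1.3611 Bond=167.6043
V0=41.0220

The replicating-portfolio and risk-neutral prices coincide; use p* = (1.08−0.64)/(1.43−0.64) = 0.5570 for the latter.
Terminal values V(1,·): V(1,0)=100.0000, V(1,1)=0.0000
Node (0,0) S=93.0000: V=(p*·0.0000+(1−p*)·100.0000)/1.08=41.0220; Δ=(0.0000−100.0000)/(132.9900−59.5200)=-1.3611; B=V−Δ·S=167.6043
The time-0 hedge costs 41.0220, which is the no-arbitrage price.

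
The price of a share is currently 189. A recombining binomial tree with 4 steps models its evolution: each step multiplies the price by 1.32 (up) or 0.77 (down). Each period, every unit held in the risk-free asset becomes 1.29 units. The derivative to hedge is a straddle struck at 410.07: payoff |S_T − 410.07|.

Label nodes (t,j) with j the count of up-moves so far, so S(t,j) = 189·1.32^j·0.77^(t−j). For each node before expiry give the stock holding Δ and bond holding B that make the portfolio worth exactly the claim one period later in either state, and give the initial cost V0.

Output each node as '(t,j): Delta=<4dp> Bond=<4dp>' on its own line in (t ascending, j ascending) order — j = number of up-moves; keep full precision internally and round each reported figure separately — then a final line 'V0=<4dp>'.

The replicating-portfolio and risk-neutral prices coincide; use p* = (1.29−0.77)/(1.32−0.77) = 0.9455 for the latter.
Terminal payoffs: V(4,0)=343.6308, V(4,1)=296.1741, V(4,2)=214.8200, V(4,3)=75.3557, V(4,4)=163.7260
  t=3,j=0: stock 86.2847 → up 113.8959 (V=296.1741), down 66.4392 (V=343.6308). Price 231.5990; hedge Δ=-1.0000, bond B=317.8837.
  t=3,j=1: stock 147.9167 → up 195.2500 (V=214.8200), down 113.8959 (V=296.1741). Price 169.9670; hedge Δ=-1.0000, bond B=317.8837.
  t=3,j=2: stock 253.5715 → up 334.7143 (V=75.3557), down 195.2500 (V=214.8200). Price 64.3122; hedge Δ=-1.0000, bond B=317.8837.
  t=3,j=3: stock 434.6940 → up 573.7960 (V=163.7260), down 334.7143 (V=75.3557). Price 123.1828; hedge Δ=0.3696, bond B=-37.4906.
  t=2,j=0: stock 112.0581 → up 147.9167 (V=169.9670), down 86.2847 (V=231.5990). Price 134.3634; hedge Δ=-1.0000, bond B=246.4215.
  t=2,j=1: stock 192.0996 → up 253.5715 (V=64.3122), down 147.9167 (V=169.9670). Price 54.3219; hedge Δ=-1.0000, bond B=246.4215.
  t=2,j=2: stock 329.3136 → up 434.6940 (V=123.1828), down 253.5715 (V=64.3122). Price 93.0013; hedge Δ=0.3250, bond B=-14.0361.
  t=1,j=0: stock 145.5300 → up 192.0996 (V=54.3219), down 112.0581 (V=134.3634). Price 45.4944; hedge Δ=-1.0000, bond B=191.0244.
  t=1,j=1: stock 249.4800 → up 329.3136 (V=93.0013), down 192.0996 (V=54.3219). Price 70.4585; hedge Δ=0.2819, bond B=0.1323.
  t=0,j=0: stock 189.0000 → up 249.4800 (V=70.4585), down 145.5300 (V=45.4944). Price 53.5635; hedge Δ=0.2402, bond B=8.1741.
The time-0 hedge costs 53.5635, which is the no-arbitrage price.

(0,0): Delta=0.2402 Bond=8.1741
(1,0): Delta=-1.0000 Bond=191.0244
(1,1): Delta=0.2819 Bond=0.1323
(2,0): Delta=-1.0000 Bond=246.4215
(2,1): Delta=-1.0000 Bond=246.4215
(2,2): Delta=0.3250 Bond=-14.0361
(3,0): Delta=-1.0000 Bond=317.8837
(3,1): Delta=-1.0000 Bond=317.8837
(3,2): Delta=-1.0000 Bond=317.8837
(3,3): Delta=0.3696 Bond=-37.4906
V0=53.5635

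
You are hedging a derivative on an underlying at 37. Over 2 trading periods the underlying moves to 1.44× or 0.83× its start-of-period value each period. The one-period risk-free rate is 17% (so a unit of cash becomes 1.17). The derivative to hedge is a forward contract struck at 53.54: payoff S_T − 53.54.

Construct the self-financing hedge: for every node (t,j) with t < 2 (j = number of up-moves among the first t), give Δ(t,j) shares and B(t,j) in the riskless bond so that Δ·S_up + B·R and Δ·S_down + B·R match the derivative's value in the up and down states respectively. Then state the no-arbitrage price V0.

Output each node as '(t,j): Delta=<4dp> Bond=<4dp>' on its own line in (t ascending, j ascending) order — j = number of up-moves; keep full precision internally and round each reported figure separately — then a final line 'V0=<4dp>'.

(0,0): Delta=1.0000 Bond=-39.1117
(1,0): Delta=1.0000 Bond=-45.7607
(1,1): Delta=1.0000 Bond=-45.7607
V0=-2.1117

Risk-neutral probability p* = (R−d)/(u−d) = (1.17−0.83)/(1.44−0.83) = 0.5574.
Payoff layer (t=2): V(2,0)=-28.0507, V(2,1)=-9.3176, V(2,2)=23.1832
(1,0): S=30.7100. Δ = (V_up−V_dn)/(S_up−S_dn) = (-9.3176−-28.0507)/(44.2224−25.4893) = 1.0000. V = [p*·-9.3176 + (1−p*)·-28.0507]/1.17 = -15.0507. B = V − Δ·S = -45.7607.
(1,1): S=53.2800. Δ = (V_up−V_dn)/(S_up−S_dn) = (23.1832−-9.3176)/(76.7232−44.2224) = 1.0000. V = [p*·23.1832 + (1−p*)·-9.3176]/1.17 = 7.5193. B = V − Δ·S = -45.7607.
(0,0): S=37.0000. Δ = (V_up−V_dn)/(S_up−S_dn) = (7.5193−-15.0507)/(53.2800−30.7100) = 1.0000. V = [p*·7.5193 + (1−p*)·-15.0507]/1.17 = -2.1117. B = V − Δ·S = -39.1117.
Self-financing check: at every node Δ·S+B equals the discounted successor values.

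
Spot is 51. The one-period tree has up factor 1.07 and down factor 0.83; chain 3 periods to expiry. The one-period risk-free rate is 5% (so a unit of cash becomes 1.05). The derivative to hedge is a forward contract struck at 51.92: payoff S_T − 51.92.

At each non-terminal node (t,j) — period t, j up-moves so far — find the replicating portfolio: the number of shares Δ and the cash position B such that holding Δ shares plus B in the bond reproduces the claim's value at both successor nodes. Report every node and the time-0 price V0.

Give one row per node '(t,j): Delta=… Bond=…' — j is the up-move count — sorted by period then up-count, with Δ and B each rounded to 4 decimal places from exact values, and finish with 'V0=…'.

Risk-neutral probability p* = (R−d)/(u−d) = (1.05−0.83)/(1.07−0.83) = 0.9167.
Terminal values V(3,·): V(3,0)=-22.7589, V(3,1)=-14.3267, V(3,2)=-3.4564, V(3,3)=10.5572
(2,0): S=35.1339. Δ = (V_up−V_dn)/(S_up−S_dn) = (-14.3267−-22.7589)/(37.5933−29.1611) = 1.0000. V = [p*·-14.3267 + (1−p*)·-22.7589]/1.05 = -14.3137. B = V − Δ·S = -49.4476.
(2,1): S=45.2931. Δ = (V_up−V_dn)/(S_up−S_dn) = (-3.4564−-14.3267)/(48.4636−37.5933) = 1.0000. V = [p*·-3.4564 + (1−p*)·-14.3267]/1.05 = -4.1545. B = V − Δ·S = -49.4476.
(2,2): S=58.3899. Δ = (V_up−V_dn)/(S_up−S_dn) = (10.5572−-3.4564)/(62.4772−48.4636) = 1.0000. V = [p*·10.5572 + (1−p*)·-3.4564]/1.05 = 8.9423. B = V − Δ·S = -49.4476.
(1,0): S=42.3300. Δ = (V_up−V_dn)/(S_up−S_dn) = (-4.1545−-14.3137)/(45.2931−35.1339) = 1.0000. V = [p*·-4.1545 + (1−p*)·-14.3137]/1.05 = -4.7630. B = V − Δ·S = -47.0930.
(1,1): S=54.5700. Δ = (V_up−V_dn)/(S_up−S_dn) = (8.9423−-4.1545)/(58.3899−45.2931) = 1.0000. V = [p*·8.9423 + (1−p*)·-4.1545]/1.05 = 7.4770. B = V − Δ·S = -47.0930.
(0,0): S=51.0000. Δ = (V_up−V_dn)/(S_up−S_dn) = (7.4770−-4.7630)/(54.5700−42.3300) = 1.0000. V = [p*·7.4770 + (1−p*)·-4.7630]/1.05 = 6.1496. B = V − Δ·S = -44.8504.
Root portfolio cost Δ·51+B reproduces V0=6.1496.

(0,0): Delta=1.0000 Bond=-44.8504
(1,0): Delta=1.0000 Bond=-47.0930
(1,1): Delta=1.0000 Bond=-47.0930
(2,0): Delta=1.0000 Bond=-49.4476
(2,1): Delta=1.0000 Bond=-49.4476
(2,2): Delta=1.0000 Bond=-49.4476
V0=6.1496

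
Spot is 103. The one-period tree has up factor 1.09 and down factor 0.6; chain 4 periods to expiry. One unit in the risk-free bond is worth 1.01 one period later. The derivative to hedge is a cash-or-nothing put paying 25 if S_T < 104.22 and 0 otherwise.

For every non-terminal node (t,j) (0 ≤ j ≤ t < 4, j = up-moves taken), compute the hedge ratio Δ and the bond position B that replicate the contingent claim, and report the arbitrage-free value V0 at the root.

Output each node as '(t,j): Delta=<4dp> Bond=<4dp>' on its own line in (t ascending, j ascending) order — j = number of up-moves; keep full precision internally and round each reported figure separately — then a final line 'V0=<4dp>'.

(0,0): Delta=-0.2816 Bond=41.2580
(1,0): Delta=0.0000 Bond=24.2648
(1,1): Delta=-0.3119 Bond=45.0668
(2,0): Delta=0.0000 Bond=24.5074
(2,1): Delta=0.0000 Bond=24.5074
(2,2): Delta=-0.3454 Bond=49.6170
(3,0): Delta=0.0000 Bond=24.7525
(3,1): Delta=0.0000 Bond=24.7525
(3,2): Delta=0.0000 Bond=24.7525
(3,3): Delta=-0.3825 Bond=55.0616
V0=12.2483

The replicating-portfolio and risk-neutral prices coincide; use p* = (1.01−0.6)/(1.09−0.6) = 0.8367 for the latter.
At expiry t=4: V(4,0)=25.0000, V(4,1)=25.0000, V(4,2)=25.0000, V(4,3)=25.0000, V(4,4)=0.0000
(3,0): S=22.2480. Δ = (V_up−V_dn)/(S_up−S_dn) = (25.0000−25.0000)/(24.2503−13.3488) = 0.0000. V = [p*·25.0000 + (1−p*)·25.0000]/1.01 = 24.7525. B = V − Δ·S = 24.7525.
(3,1): S=40.4172. Δ = (V_up−V_dn)/(S_up−S_dn) = (25.0000−25.0000)/(44.0547−24.2503) = 0.0000. V = [p*·25.0000 + (1−p*)·25.0000]/1.01 = 24.7525. B = V − Δ·S = 24.7525.
(3,2): S=73.4246. Δ = (V_up−V_dn)/(S_up−S_dn) = (25.0000−25.0000)/(80.0328−44.0547) = 0.0000. V = [p*·25.0000 + (1−p*)·25.0000]/1.01 = 24.7525. B = V − Δ·S = 24.7525.
(3,3): S=133.3880. Δ = (V_up−V_dn)/(S_up−S_dn) = (0.0000−25.0000)/(145.3929−80.0328) = -0.3825. V = [p*·0.0000 + (1−p*)·25.0000]/1.01 = 4.0412. B = V − Δ·S = 55.0616.
(2,0): S=37.0800. Δ = (V_up−V_dn)/(S_up−S_dn) = (24.7525−24.7525)/(40.4172−22.2480) = 0.0000. V = [p*·24.7525 + (1−p*)·24.7525]/1.01 = 24.5074. B = V − Δ·S = 24.5074.
(2,1): S=67.3620. Δ = (V_up−V_dn)/(S_up−S_dn) = (24.7525−24.7525)/(73.4246−40.4172) = 0.0000. V = [p*·24.7525 + (1−p*)·24.7525]/1.01 = 24.5074. B = V − Δ·S = 24.5074.
(2,2): S=122.3743. Δ = (V_up−V_dn)/(S_up−S_dn) = (4.0412−24.7525)/(133.3880−73.4246) = -0.3454. V = [p*·4.0412 + (1−p*)·24.7525]/1.01 = 7.3492. B = V − Δ·S = 49.6170.
(1,0): S=61.8000. Δ = (V_up−V_dn)/(S_up−S_dn) = (24.5074−24.5074)/(67.3620−37.0800) = 0.0000. V = [p*·24.5074 + (1−p*)·24.5074]/1.01 = 24.2648. B = V − Δ·S = 24.2648.
(1,1): S=112.2700. Δ = (V_up−V_dn)/(S_up−S_dn) = (7.3492−24.5074)/(122.3743−67.3620) = -0.3119. V = [p*·7.3492 + (1−p*)·24.5074]/1.01 = 10.0500. B = V − Δ·S = 45.0668.
(0,0): S=103.0000. Δ = (V_up−V_dn)/(S_up−S_dn) = (10.0500−24.2648)/(112.2700−61.8000) = -0.2816. V = [p*·10.0500 + (1−p*)·24.2648]/1.01 = 12.2483. B = V − Δ·S = 41.2580.
Self-financing check: at every node Δ·S+B equals the discounted successor values.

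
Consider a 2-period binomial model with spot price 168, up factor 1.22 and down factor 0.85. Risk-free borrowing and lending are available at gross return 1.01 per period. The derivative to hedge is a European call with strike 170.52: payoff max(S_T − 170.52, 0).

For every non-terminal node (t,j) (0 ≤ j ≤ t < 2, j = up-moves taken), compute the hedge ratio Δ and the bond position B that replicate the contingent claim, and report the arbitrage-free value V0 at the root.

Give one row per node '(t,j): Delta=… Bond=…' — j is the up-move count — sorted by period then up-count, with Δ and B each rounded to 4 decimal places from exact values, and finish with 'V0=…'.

(0,0): Delta=0.5558 Bond=-77.0096
(1,0): Delta=0.0700 Bond=-8.4067
(1,1): Delta=1.0000 Bond=-168.8317
V0=16.3576

Under the risk-neutral measure, an up-move has probability p* = (R−d)/(u−d) = 0.4324 and values discount at R = 1.01.
Terminal values V(2,·): V(2,0)=0.0000, V(2,1)=3.6960, V(2,2)=79.5312
Node (1,0) S=142.8000: V=(p*·3.6960+(1−p*)·0.0000)/1.01=1.5824; Δ=(3.6960−0.0000)/(174.2160−121.3800)=0.0700; B=V−Δ·S=-8.4067
Node (1,1) S=204.9600: V=(p*·79.5312+(1−p*)·3.6960)/1.01=36.1283; Δ=(79.5312−3.6960)/(250.0512−174.2160)=1.0000; B=V−Δ·S=-168.8317
Node (0,0) S=168.0000: V=(p*·36.1283+(1−p*)·1.5824)/1.01=16.3576; Δ=(36.1283−1.5824)/(204.9600−142.8000)=0.5558; B=V−Δ·S=-77.0096
Check: Δ(0,0)·S0 + B(0,0) = 16.3576 = V0.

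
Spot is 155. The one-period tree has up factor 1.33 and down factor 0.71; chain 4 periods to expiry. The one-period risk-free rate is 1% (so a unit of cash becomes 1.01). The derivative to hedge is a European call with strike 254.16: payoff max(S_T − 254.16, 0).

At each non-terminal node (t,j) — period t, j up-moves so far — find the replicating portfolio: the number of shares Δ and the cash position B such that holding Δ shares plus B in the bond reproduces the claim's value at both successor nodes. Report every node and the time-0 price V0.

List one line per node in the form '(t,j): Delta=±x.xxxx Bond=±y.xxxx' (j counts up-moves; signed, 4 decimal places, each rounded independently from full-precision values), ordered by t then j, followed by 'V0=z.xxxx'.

Risk-neutral probability p* = (R−d)/(u−d) = (1.01−0.71)/(1.33−0.71) = 0.4839.
Terminal values V(4,·): V(4,0)=0.0000, V(4,1)=0.0000, V(4,2)=0.0000, V(4,3)=4.7477, V(4,4)=230.8361
Node (3,0) S=55.4762: V=(p*·0.0000+(1−p*)·0.0000)/1.01=0.0000; Δ=(0.0000−0.0000)/(73.7834−39.3881)=0.0000; B=V−Δ·S=0.0000
Node (3,1) S=103.9202: V=(p*·0.0000+(1−p*)·0.0000)/1.01=0.0000; Δ=(0.0000−0.0000)/(138.2139−73.7834)=0.0000; B=V−Δ·S=0.0000
Node (3,2) S=194.6674: V=(p*·4.7477+(1−p*)·0.0000)/1.01=2.2745; Δ=(4.7477−0.0000)/(258.9077−138.2139)=0.0393; B=V−Δ·S=-5.3831
Node (3,3) S=364.6587: V=(p*·230.8361+(1−p*)·4.7477)/1.01=113.0152; Δ=(230.8361−4.7477)/(484.9961−258.9077)=1.0000; B=V−Δ·S=-251.6436
Node (2,0) S=78.1355: V=(p*·0.0000+(1−p*)·0.0000)/1.01=0.0000; Δ=(0.0000−0.0000)/(103.9202−55.4762)=0.0000; B=V−Δ·S=0.0000
Node (2,1) S=146.3665: V=(p*·2.2745+(1−p*)·0.0000)/1.01=1.0897; Δ=(2.2745−0.0000)/(194.6674−103.9202)=0.0251; B=V−Δ·S=-2.5789
Node (2,2) S=274.1795: V=(p*·113.0152+(1−p*)·2.2745)/1.01=55.3057; Δ=(113.0152−2.2745)/(364.6587−194.6674)=0.6514; B=V−Δ·S=-123.3083
Node (1,0) S=110.0500: V=(p*·1.0897+(1−p*)·0.0000)/1.01=0.5220; Δ=(1.0897−0.0000)/(146.3665−78.1355)=0.0160; B=V−Δ·S=-1.2355
Node (1,1) S=206.1500: V=(p*·55.3057+(1−p*)·1.0897)/1.01=27.0527; Δ=(55.3057−1.0897)/(274.1795−146.3665)=0.4242; B=V−Δ·S=-60.3924
Node (0,0) S=155.0000: V=(p*·27.0527+(1−p*)·0.5220)/1.01=13.2272; Δ=(27.0527−0.5220)/(206.1500−110.0500)=0.2761; B=V−Δ·S=-29.5642
Self-financing check: at every node Δ·S+B equals the discounted successor values.

(0,0): Delta=0.2761 Bond=-29.5642
(1,0): Delta=0.0160 Bond=-1.2355
(1,1): Delta=0.4242 Bond=-60.3924
(2,0): Delta=0.0000 Bond=0.0000
(2,1): Delta=0.0251 Bond=-2.5789
(2,2): Delta=0.6514 Bond=-123.3083
(3,0): Delta=0.0000 Bond=0.0000
(3,1): Delta=0.0000 Bond=0.0000
(3,2): Delta=0.0393 Bond=-5.3831
(3,3): Delta=1.0000 Bond=-251.6436
V0=13.2272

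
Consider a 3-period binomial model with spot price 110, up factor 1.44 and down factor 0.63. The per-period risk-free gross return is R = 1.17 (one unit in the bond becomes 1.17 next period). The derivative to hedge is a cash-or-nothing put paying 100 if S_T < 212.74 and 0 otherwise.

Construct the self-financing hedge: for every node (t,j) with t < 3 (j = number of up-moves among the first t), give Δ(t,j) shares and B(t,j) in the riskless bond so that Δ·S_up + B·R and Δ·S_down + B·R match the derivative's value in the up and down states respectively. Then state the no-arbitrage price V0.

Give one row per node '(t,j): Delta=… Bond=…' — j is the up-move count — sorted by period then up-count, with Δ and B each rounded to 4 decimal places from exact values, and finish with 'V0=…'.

Since d<R<u, set p* = (R−d)/(u−d) = 0.6667; price each node as the discounted p*-expectation of its children.
At expiry t=3: V(3,0)=100.0000, V(3,1)=100.0000, V(3,2)=100.0000, V(3,3)=0.0000
Node (2,0) S=43.6590: V=(p*·100.0000+(1−p*)·100.0000)/1.17=85.4701; Δ=(100.0000−100.0000)/(62.8690−27.5052)=0.0000; B=V−Δ·S=85.4701
Node (2,1) S=99.7920: V=(p*·100.0000+(1−p*)·100.0000)/1.17=85.4701; Δ=(100.0000−100.0000)/(143.7005−62.8690)=0.0000; B=V−Δ·S=85.4701
Node (2,2) S=228.0960: V=(p*·0.0000+(1−p*)·100.0000)/1.17=28.4900; Δ=(0.0000−100.0000)/(328.4582−143.7005)=-0.5412; B=V−Δ·S=151.9468
Node (1,0) S=69.3000: V=(p*·85.4701+(1−p*)·85.4701)/1.17=73.0514; Δ=(85.4701−85.4701)/(99.7920−43.6590)=0.0000; B=V−Δ·S=73.0514
Node (1,1) S=158.4000: V=(p*·28.4900+(1−p*)·85.4701)/1.17=40.5841; Δ=(28.4900−85.4701)/(228.0960−99.7920)=-0.4441; B=V−Δ·S=110.9298
Node (0,0) S=110.0000: V=(p*·40.5841+(1−p*)·73.0514)/1.17=43.9372; Δ=(40.5841−73.0514)/(158.4000−69.3000)=-0.3644; B=V−Δ·S=84.0202
Self-financing check: at every node Δ·S+B equals the discounted successor values.

(0,0): Delta=-0.3644 Bond=84.0202
(1,0): Delta=0.0000 Bond=73.0514
(1,1): Delta=-0.4441 Bond=110.9298
(2,0): Delta=0.0000 Bond=85.4701
(2,1): Delta=0.0000 Bond=85.4701
(2,2): Delta=-0.5412 Bond=151.9468
V0=43.9372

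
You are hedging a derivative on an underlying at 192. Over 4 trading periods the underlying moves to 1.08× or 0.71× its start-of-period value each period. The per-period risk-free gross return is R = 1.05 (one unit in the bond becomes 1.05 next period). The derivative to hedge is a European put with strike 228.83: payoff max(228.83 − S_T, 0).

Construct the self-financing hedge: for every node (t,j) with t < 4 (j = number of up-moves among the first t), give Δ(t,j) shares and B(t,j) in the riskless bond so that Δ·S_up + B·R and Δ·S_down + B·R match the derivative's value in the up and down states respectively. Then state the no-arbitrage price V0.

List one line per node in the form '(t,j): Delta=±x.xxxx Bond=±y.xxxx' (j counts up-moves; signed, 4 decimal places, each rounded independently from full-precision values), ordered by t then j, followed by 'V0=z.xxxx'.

(0,0): Delta=-0.6944 Bond=148.5892
(1,0): Delta=-1.0000 Bond=197.6720
(1,1): Delta=-0.6767 Bond=152.3434
(2,0): Delta=-1.0000 Bond=207.5556
(2,1): Delta=-1.0000 Bond=207.5556
(2,2): Delta=-0.6580 Bond=155.7610
(3,0): Delta=-1.0000 Bond=217.9333
(3,1): Delta=-1.0000 Bond=217.9333
(3,2): Delta=-1.0000 Bond=217.9333
(3,3): Delta=-0.6381 Bond=158.7504
V0=15.2558

Under the risk-neutral measure, an up-move has probability p* = (R−d)/(u−d) = 0.9189 and values discount at R = 1.05.
At expiry t=4: V(4,0)=180.0396, V(4,1)=154.6136, V(4,2)=115.9374, V(4,3)=57.1061, V(4,4)=0.0000
(3,0): S=68.7189. Δ = (V_up−V_dn)/(S_up−S_dn) = (154.6136−180.0396)/(74.2164−48.7904) = -1.0000. V = [p*·154.6136 + (1−p*)·180.0396]/1.05 = 149.2144. B = V − Δ·S = 217.9333.
(3,1): S=104.5302. Δ = (V_up−V_dn)/(S_up−S_dn) = (115.9374−154.6136)/(112.8926−74.2164) = -1.0000. V = [p*·115.9374 + (1−p*)·154.6136]/1.05 = 113.4032. B = V − Δ·S = 217.9333.
(3,2): S=159.0036. Δ = (V_up−V_dn)/(S_up−S_dn) = (57.1061−115.9374)/(171.7239−112.8926) = -1.0000. V = [p*·57.1061 + (1−p*)·115.9374]/1.05 = 58.9297. B = V − Δ·S = 217.9333.
(3,3): S=241.8647. Δ = (V_up−V_dn)/(S_up−S_dn) = (0.0000−57.1061)/(261.2139−171.7239) = -0.6381. V = [p*·0.0000 + (1−p*)·57.1061]/1.05 = 4.4097. B = V − Δ·S = 158.7504.
(2,0): S=96.7872. Δ = (V_up−V_dn)/(S_up−S_dn) = (113.4032−149.2144)/(104.5302−68.7189) = -1.0000. V = [p*·113.4032 + (1−p*)·149.2144]/1.05 = 110.7684. B = V − Δ·S = 207.5556.
(2,1): S=147.2256. Δ = (V_up−V_dn)/(S_up−S_dn) = (58.9297−113.4032)/(159.0036−104.5302) = -1.0000. V = [p*·58.9297 + (1−p*)·113.4032]/1.05 = 60.3300. B = V − Δ·S = 207.5556.
(2,2): S=223.9488. Δ = (V_up−V_dn)/(S_up−S_dn) = (4.4097−58.9297)/(241.8647−159.0036) = -0.6580. V = [p*·4.4097 + (1−p*)·58.9297]/1.05 = 8.4098. B = V − Δ·S = 155.7610.
(1,0): S=136.3200. Δ = (V_up−V_dn)/(S_up−S_dn) = (60.3300−110.7684)/(147.2256−96.7872) = -1.0000. V = [p*·60.3300 + (1−p*)·110.7684]/1.05 = 61.3520. B = V − Δ·S = 197.6720.
(1,1): S=207.3600. Δ = (V_up−V_dn)/(S_up−S_dn) = (8.4098−60.3300)/(223.9488−147.2256) = -0.6767. V = [p*·8.4098 + (1−p*)·60.3300]/1.05 = 12.0186. B = V − Δ·S = 152.3434.
(0,0): S=192.0000. Δ = (V_up−V_dn)/(S_up−S_dn) = (12.0186−61.3520)/(207.3600−136.3200) = -0.6944. V = [p*·12.0186 + (1−p*)·61.3520]/1.05 = 15.2558. B = V − Δ·S = 148.5892.
Self-financing check: at every node Δ·S+B equals the discounted successor values.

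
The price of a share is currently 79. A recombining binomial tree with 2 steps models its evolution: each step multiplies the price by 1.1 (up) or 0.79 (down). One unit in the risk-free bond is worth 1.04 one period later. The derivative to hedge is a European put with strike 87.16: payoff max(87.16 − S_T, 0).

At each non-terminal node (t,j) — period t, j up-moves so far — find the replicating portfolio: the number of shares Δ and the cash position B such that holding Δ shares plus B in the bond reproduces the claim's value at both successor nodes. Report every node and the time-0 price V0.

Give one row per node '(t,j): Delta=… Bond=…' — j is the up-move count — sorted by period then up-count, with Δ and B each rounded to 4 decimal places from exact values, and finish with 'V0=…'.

(0,0): Delta=-0.7331 Bond=64.5665
(1,0): Delta=-1.0000 Bond=83.8077
(1,1): Delta=-0.6871 Bond=63.1511
V0=6.6533

Risk-neutral probability p* = (R−d)/(u−d) = (1.04−0.79)/(1.1−0.79) = 0.8065.
Terminal payoffs: V(2,0)=37.8561, V(2,1)=18.5090, V(2,2)=0.0000
(1,0): S=62.4100. Δ = (V_up−V_dn)/(S_up−S_dn) = (18.5090−37.8561)/(68.6510−49.3039) = -1.0000. V = [p*·18.5090 + (1−p*)·37.8561]/1.04 = 21.3977. B = V − Δ·S = 83.8077.
(1,1): S=86.9000. Δ = (V_up−V_dn)/(S_up−S_dn) = (0.0000−18.5090)/(95.5900−68.6510) = -0.6871. V = [p*·0.0000 + (1−p*)·18.5090]/1.04 = 3.4446. B = V − Δ·S = 63.1511.
(0,0): S=79.0000. Δ = (V_up−V_dn)/(S_up−S_dn) = (3.4446−21.3977)/(86.9000−62.4100) = -0.7331. V = [p*·3.4446 + (1−p*)·21.3977]/1.04 = 6.6533. B = V − Δ·S = 64.5665.
The time-0 hedge costs 6.6533, which is the no-arbitrage price.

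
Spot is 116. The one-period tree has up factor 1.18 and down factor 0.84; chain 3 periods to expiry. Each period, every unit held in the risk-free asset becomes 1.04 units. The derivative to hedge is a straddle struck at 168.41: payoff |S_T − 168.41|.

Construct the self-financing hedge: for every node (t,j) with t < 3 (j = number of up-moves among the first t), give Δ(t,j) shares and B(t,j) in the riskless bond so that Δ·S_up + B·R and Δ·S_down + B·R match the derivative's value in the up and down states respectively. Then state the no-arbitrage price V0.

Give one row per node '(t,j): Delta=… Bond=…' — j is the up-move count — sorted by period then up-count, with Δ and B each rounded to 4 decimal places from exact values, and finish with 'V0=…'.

No-arbitrage ⇒ martingale measure with p* = (R−d)/(u−d) = 0.5882.
At expiry t=3: V(3,0)=99.6563, V(3,1)=71.8275, V(3,2)=32.7345, V(3,3)=22.1817
Node (2,0) S=81.8496: V=(p*·71.8275+(1−p*)·99.6563)/1.04=80.0831; Δ=(71.8275−99.6563)/(96.5825−68.7537)=-1.0000; B=V−Δ·S=161.9327
Node (2,1) S=114.9792: V=(p*·32.7345+(1−p*)·71.8275)/1.04=46.9535; Δ=(32.7345−71.8275)/(135.6755−96.5825)=-1.0000; B=V−Δ·S=161.9327
Node (2,2) S=161.5184: V=(p*·22.1817+(1−p*)·32.7345)/1.04=25.5067; Δ=(22.1817−32.7345)/(190.5917−135.6755)=-0.1922; B=V−Δ·S=56.5445
Node (1,0) S=97.4400: V=(p*·46.9535+(1−p*)·80.0831)/1.04=58.2645; Δ=(46.9535−80.0831)/(114.9792−81.8496)=-1.0000; B=V−Δ·S=155.7045
Node (1,1) S=136.8800: V=(p*·25.5067+(1−p*)·46.9535)/1.04=33.0171; Δ=(25.5067−46.9535)/(161.5184−114.9792)=-0.4608; B=V−Δ·S=96.0958
Node (0,0) S=116.0000: V=(p*·33.0171+(1−p*)·58.2645)/1.04=41.7433; Δ=(33.0171−58.2645)/(136.8800−97.4400)=-0.6401; B=V−Δ·S=116.0005
The time-0 hedge costs 41.7433, which is the no-arbitrage price.

(0,0): Delta=-0.6401 Bond=116.0005
(1,0): Delta=-1.0000 Bond=155.7045
(1,1): Delta=-0.4608 Bond=96.0958
(2,0): Delta=-1.0000 Bond=161.9327
(2,1): Delta=-1.0000 Bond=161.9327
(2,2): Delta=-0.1922 Bond=56.5445
V0=41.7433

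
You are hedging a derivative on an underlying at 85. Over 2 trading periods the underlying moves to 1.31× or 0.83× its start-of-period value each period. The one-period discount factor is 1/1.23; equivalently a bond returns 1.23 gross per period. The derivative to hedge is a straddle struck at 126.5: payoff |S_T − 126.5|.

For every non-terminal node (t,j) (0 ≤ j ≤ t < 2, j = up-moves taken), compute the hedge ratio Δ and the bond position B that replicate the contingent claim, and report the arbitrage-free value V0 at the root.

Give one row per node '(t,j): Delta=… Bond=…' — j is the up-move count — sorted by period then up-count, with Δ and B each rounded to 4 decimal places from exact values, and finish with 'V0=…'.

(0,0): Delta=-0.3568 Bond=46.7189
(1,0): Delta=-1.0000 Bond=102.8455
(1,1): Delta=-0.2752 Bond=48.3880
V0=16.3951

The replicating-portfolio and risk-neutral prices coincide; use p* = (1.23−0.83)/(1.31−0.83) = 0.8333 for the latter.
At expiry t=2: V(2,0)=67.9435, V(2,1)=34.0795, V(2,2)=19.3685
(1,0): S=70.5500. Δ = (V_up−V_dn)/(S_up−S_dn) = (34.0795−67.9435)/(92.4205−58.5565) = -1.0000. V = [p*·34.0795 + (1−p*)·67.9435]/1.23 = 32.2955. B = V − Δ·S = 102.8455.
(1,1): S=111.3500. Δ = (V_up−V_dn)/(S_up−S_dn) = (19.3685−34.0795)/(145.8685−92.4205) = -0.2752. V = [p*·19.3685 + (1−p*)·34.0795]/1.23 = 17.7401. B = V − Δ·S = 48.3880.
(0,0): S=85.0000. Δ = (V_up−V_dn)/(S_up−S_dn) = (17.7401−32.2955)/(111.3500−70.5500) = -0.3568. V = [p*·17.7401 + (1−p*)·32.2955]/1.23 = 16.3951. B = V − Δ·S = 46.7189.
Self-financing check: at every node Δ·S+B equals the discounted successor values.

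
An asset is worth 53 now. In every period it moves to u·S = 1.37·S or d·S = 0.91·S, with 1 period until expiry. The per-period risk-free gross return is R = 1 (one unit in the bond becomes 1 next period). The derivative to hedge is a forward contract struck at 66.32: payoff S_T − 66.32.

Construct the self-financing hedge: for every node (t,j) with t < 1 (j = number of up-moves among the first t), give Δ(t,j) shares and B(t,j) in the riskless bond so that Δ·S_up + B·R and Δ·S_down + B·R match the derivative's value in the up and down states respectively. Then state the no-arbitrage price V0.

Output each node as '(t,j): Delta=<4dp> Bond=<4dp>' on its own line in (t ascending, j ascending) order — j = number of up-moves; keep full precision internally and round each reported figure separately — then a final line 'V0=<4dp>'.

(0,0): Delta=1.0000 Bond=-66.3200
V0=-13.3200

Risk-neutral probability p* = (R−d)/(u−d) = (1−0.91)/(1.37−0.91) = 0.1957.
Terminal payoffs: V(1,0)=-18.0900, V(1,1)=6.2900
  t=0,j=0: stock 53.0000 → up 72.6100 (V=6.2900), down 48.2300 (V=-18.0900). Price -13.3200; hedge Δ=1.0000, bond B=-66.3200.
Check: Δ(0,0)·S0 + B(0,0) = -13.3200 = V0.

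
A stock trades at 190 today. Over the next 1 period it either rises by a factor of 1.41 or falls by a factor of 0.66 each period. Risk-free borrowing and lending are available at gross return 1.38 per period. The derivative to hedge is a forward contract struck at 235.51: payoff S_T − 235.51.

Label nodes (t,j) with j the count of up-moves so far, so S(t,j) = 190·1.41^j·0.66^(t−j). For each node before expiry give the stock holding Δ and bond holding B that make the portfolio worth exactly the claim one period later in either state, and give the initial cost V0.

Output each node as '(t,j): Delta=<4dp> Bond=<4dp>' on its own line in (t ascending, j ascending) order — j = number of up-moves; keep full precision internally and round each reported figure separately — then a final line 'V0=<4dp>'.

(0,0): Delta=1.0000 Bond=-170.6594
V0=19.3406

Risk-neutral probability p* = (R−d)/(u−d) = (1.38−0.66)/(1.41−0.66) = 0.9600.
Terminal values V(1,·): V(1,0)=-110.1100, V(1,1)=32.3900
Node (0,0) S=190.0000: V=(p*·32.3900+(1−p*)·-110.1100)/1.38=19.3406; Δ=(32.3900−-110.1100)/(267.9000−125.4000)=1.0000; B=V−Δ·S=-170.6594
Self-financing check: at every node Δ·S+B equals the discounted successor values.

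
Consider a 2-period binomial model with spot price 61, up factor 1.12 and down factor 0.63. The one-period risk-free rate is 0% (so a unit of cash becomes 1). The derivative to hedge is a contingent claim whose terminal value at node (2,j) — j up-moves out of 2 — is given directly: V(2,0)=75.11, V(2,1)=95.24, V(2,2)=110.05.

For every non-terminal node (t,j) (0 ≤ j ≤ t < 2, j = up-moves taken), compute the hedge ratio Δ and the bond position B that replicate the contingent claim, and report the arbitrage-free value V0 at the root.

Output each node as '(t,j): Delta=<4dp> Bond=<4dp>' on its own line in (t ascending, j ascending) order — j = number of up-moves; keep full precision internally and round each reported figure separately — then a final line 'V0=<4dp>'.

(0,0): Delta=0.5391 Bond=69.5937
(1,0): Delta=1.0690 Bond=49.2286
(1,1): Delta=0.4424 Bond=76.1986
V0=102.4771

Under the risk-neutral measure, an up-move has probability p* = (R−d)/(u−d) = 0.7551 and values discount at R = 1.
Terminal values V(2,·): V(2,0)=75.1100, V(2,1)=95.2400, V(2,2)=110.0500
Node (1,0) S=38.4300: V=(p*·95.2400+(1−p*)·75.1100)/1=90.3102; Δ=(95.2400−75.1100)/(43.0416−24.2109)=1.0690; B=V−Δ·S=49.2286
Node (1,1) S=68.3200: V=(p*·110.0500+(1−p*)·95.2400)/1=106.4231; Δ=(110.0500−95.2400)/(76.5184−43.0416)=0.4424; B=V−Δ·S=76.1986
Node (0,0) S=61.0000: V=(p*·106.4231+(1−p*)·90.3102)/1=102.4771; Δ=(106.4231−90.3102)/(68.3200−38.4300)=0.5391; B=V−Δ·S=69.5937
Each (Δ,B) replicates both successor values, so the strategy is self-financing and V0 is arbitrage-free.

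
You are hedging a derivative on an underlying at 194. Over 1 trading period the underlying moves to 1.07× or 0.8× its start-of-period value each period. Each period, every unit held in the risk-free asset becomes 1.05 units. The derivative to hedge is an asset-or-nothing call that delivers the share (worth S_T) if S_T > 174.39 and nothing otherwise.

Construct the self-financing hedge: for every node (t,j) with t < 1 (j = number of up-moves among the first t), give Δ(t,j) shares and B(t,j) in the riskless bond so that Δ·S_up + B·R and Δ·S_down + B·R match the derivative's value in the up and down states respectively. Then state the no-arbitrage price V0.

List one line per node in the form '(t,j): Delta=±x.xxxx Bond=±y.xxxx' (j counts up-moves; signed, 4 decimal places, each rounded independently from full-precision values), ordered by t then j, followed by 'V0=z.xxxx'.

(0,0): Delta=3.9630 Bond=-585.7637
V0=183.0511

Since d<R<u, set p* = (R−d)/(u−d) = 0.9259; price each node as the discounted p*-expectation of its children.
At expiry t=1: V(1,0)=0.0000, V(1,1)=207.5800
Node (0,0) S=194.0000: V=(p*·207.5800+(1−p*)·0.0000)/1.05=183.0511; Δ=(207.5800−0.0000)/(207.5800−155.2000)=3.9630; B=V−Δ·S=-585.7637
Self-financing check: at every node Δ·S+B equals the discounted successor values.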